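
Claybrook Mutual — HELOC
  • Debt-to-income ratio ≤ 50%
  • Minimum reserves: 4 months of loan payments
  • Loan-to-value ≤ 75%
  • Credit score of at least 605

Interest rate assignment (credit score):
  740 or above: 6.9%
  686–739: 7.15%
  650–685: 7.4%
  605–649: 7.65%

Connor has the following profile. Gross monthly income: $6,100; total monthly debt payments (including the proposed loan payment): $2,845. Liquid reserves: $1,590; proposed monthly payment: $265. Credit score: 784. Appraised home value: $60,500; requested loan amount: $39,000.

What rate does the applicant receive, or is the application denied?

Approved at 6.9%

Credit score 784 ≥ 605 (meets minimum)
Debt-to-income = 2,845/6,100 = 46.6% — meets 50% limit
Liquid reserves cover 1,590/265 = 6.0 months — ≥ 4 required
LTV: 39,000 ÷ 60,500 = 64.5%, within 75% cap
All requirements met. Score 784 falls in the 740 or above tier → 6.9%.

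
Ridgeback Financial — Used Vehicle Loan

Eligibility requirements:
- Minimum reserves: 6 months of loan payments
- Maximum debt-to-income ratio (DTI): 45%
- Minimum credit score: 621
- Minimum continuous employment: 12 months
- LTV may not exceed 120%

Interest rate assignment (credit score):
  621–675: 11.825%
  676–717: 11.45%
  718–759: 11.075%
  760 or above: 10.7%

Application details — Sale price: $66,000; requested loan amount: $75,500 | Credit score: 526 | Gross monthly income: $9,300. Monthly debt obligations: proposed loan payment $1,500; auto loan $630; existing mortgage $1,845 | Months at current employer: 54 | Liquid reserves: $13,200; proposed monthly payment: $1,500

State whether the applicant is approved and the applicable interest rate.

Denied

Credit score 526 < 621 (below minimum)
LTV = 75,500/66,000 = 114.4% ≤ 120%
Reserves = 13,200/1,500 = 8.8 months ≥ 6
Employment 54 ≥ 12 months
Total monthly debts = (1,500 + 630 + 1,845) = 3,975. DTI = 3,975/9,300 = 42.7% ≤ 45%
Not all requirements met → denied.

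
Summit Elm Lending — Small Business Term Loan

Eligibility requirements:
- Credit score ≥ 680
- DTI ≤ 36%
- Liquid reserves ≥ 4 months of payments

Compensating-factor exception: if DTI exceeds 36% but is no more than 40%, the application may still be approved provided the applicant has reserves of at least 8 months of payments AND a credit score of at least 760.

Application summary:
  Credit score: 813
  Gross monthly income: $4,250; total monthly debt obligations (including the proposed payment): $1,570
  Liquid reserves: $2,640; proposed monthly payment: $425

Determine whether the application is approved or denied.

Credit score 813 ≥ 680 (meets base)
DTI: 1,570 ÷ 4,250 = 36.9%, over the 36% base limit.
Liquid reserves cover 2,640/425 = 6.2 months — ≥ 4 required
DTI 36.9% is within the 36%–40% exception band; checking compensating factors.
Override check — reserves: 6.2 mo (short of 8); score: 813 (ok).
Compensating-factor requirement not fully met.

Denied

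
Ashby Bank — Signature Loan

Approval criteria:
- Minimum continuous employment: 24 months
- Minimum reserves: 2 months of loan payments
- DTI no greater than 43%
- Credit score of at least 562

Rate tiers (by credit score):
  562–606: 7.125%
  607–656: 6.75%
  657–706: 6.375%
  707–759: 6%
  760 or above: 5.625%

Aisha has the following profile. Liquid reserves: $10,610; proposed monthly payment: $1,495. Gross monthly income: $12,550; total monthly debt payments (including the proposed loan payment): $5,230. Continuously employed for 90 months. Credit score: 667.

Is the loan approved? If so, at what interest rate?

Credit score 667 ≥ 562 (meets minimum)
Reserves = 10,610/1,495 = 7.1 months ≥ 2
Employment 90 ≥ 24 months
DTI: 5,230 ÷ 12,550 = 41.7%, within the 43% cap
All requirements met. Score 667 falls in the 657–706 tier → 6.375%.

Approved at 6.375%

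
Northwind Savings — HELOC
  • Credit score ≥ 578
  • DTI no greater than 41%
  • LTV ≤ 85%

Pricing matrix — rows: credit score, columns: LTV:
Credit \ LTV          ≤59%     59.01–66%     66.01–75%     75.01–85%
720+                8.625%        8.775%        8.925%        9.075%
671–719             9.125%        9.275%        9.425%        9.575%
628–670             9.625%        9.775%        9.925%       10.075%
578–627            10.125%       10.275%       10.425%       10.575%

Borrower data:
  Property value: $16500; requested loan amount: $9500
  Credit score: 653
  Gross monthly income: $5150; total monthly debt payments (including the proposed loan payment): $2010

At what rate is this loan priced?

9.625%

Credit score 653 ≥ 578; Debt-to-income = 2,010/5,150 = 39% — meets 41% limit
LTV = 9,500/16,500 = 57.6% ≤ 85%
Row: 653 falls in 628–670. Column: 57.6% falls in ≤59%. Rate = 9.625%.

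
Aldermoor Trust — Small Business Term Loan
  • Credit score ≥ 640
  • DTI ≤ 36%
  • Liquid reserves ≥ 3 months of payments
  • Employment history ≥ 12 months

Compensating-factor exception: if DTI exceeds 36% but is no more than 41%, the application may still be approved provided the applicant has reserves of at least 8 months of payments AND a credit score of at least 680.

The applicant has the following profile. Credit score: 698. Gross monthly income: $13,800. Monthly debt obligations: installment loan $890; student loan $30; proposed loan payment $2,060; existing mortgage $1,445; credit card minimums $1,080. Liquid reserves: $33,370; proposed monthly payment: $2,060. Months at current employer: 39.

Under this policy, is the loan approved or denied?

Approved

Credit score 698 ≥ 640 (meets base)
Total debts = (890 + 30 + 2,060 + 1,445 + 1,080) = 5,505. DTI: 5,505 ÷ 13,800 = 39.9%, over the 36% base limit.
Reserves: 33,370 ÷ 2,060 = 16.2 months (meets 3-month minimum)
Employment 39 ≥ 12 months
DTI 39.9% is within the 36%–41% exception band; checking compensating factors.
Override check — reserves: 16.2 mo (ok); score: 698 (ok).
Both override conditions satisfied; DTI exception granted.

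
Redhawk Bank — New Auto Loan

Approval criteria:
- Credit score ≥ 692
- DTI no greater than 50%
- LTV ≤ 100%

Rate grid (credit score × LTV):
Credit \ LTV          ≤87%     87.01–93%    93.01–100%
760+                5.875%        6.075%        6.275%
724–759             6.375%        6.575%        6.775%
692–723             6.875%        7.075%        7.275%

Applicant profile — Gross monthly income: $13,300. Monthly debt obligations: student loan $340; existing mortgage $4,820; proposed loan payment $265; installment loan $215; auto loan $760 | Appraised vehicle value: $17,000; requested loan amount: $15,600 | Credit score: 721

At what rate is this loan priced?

Credit score 721 ≥ 692; Total monthly debts = (340 + 4,820 + 265 + 215 + 760) = 6,400. Debt-to-income = 6,400/13,300 = 48.1% — meets 50% limit
LTV = 15,600/17,000 = 91.8% ≤ 100%
Credit 721 → row 692–723; LTV 91.8% → column 87.01–93%. Grid cell → 7.075%.

7.075%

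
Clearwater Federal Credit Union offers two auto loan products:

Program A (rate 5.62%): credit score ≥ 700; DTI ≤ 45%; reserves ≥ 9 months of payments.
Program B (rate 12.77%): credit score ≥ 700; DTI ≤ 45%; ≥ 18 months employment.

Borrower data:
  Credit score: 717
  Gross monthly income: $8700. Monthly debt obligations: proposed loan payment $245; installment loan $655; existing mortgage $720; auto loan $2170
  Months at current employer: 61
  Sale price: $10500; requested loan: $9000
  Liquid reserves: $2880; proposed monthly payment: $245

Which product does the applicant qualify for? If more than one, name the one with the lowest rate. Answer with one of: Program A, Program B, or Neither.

Program A

Total debts = (245 + 655 + 720 + 2,170) = 3,790; DTI = 3,790/8,700 = 43.6%.
LTV = 9,000/10,500 = 85.7%.
Reserves = 2,880/245 = 11.8 months.
Program A: score 717 ≥ 700; DTI 43.6% ≤ 45%; reserves 11.8 ≥ 9 mo → qualifies.
Program B: score 717 ≥ 700; DTI 43.6% ≤ 45%; employment 61 ≥ 18 mo → qualifies.
Qualifying: Program A, Program B. Lowest rate is 5.62% → Program A.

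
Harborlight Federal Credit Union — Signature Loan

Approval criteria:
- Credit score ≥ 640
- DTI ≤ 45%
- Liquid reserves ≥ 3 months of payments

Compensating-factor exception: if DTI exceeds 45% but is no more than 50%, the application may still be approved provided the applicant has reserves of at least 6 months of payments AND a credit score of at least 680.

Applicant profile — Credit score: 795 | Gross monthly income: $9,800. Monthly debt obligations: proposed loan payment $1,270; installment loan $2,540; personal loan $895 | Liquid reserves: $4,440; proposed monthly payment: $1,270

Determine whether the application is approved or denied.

Denied

Credit score 795 ≥ 640 (meets base)
Total debts = (1,270 + 2,540 + 895) = 4,705. DTI: 4,705 ÷ 9,800 = 48%, over the 45% base limit.
Reserves = 4,440/1,270 = 3.5 months ≥ 3
DTI 48% is within the 45%–50% exception band; checking compensating factors.
Override check — reserves: 3.5 mo (short of 6); score: 795 (ok).
Override conditions not both satisfied; exception does not apply.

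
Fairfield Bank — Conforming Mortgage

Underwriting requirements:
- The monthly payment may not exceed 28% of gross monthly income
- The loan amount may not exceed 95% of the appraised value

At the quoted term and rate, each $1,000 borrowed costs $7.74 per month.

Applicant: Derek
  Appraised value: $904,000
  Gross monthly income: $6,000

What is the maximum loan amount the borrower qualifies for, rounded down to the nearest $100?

$217,000

Payment cap: 28% × $6,000 = $1,680/month.
At $7.74 per $1,000, that supports 1,680/7.74 × 1,000 ≈ $217,054 → $217,000.
LTV cap: 95% × $904,000 = $858,800 → $858,800.
Binding constraint: payment-to-income.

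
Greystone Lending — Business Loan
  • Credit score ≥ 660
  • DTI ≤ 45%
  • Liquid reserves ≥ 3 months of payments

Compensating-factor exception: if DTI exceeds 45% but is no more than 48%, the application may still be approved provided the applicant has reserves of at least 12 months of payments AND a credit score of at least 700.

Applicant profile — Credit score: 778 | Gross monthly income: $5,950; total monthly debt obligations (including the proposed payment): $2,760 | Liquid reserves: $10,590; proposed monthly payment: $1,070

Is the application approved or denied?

Credit score 778 ≥ 660 (meets base)
DTI = 2,760/5,950 = 46.4% > 45% — standard DTI limit exceeded.
Reserves: 10,590 ÷ 1,070 = 9.9 months (meets 3-month minimum)
DTI 46.4% is within the 45%–48% exception band; checking compensating factors.
Reserves 9.9 < 12 months; credit score 778 ≥ 700.
Compensating-factor requirement not fully met.

Denied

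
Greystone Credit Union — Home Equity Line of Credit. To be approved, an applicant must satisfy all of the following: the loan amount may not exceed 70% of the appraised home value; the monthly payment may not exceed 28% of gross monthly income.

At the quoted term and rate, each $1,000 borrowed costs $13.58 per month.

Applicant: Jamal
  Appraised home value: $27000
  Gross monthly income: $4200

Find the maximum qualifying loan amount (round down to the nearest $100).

Payment cap: 28% × $4,200 = $1,176/month.
At $13.58 per $1,000, that supports 1,176/13.58 × 1,000 ≈ $86,597 → $86,500.
LTV cap: 70% × $27,000 = $18,900 → $18,900.
Binding constraint: loan-to-value.

$18,900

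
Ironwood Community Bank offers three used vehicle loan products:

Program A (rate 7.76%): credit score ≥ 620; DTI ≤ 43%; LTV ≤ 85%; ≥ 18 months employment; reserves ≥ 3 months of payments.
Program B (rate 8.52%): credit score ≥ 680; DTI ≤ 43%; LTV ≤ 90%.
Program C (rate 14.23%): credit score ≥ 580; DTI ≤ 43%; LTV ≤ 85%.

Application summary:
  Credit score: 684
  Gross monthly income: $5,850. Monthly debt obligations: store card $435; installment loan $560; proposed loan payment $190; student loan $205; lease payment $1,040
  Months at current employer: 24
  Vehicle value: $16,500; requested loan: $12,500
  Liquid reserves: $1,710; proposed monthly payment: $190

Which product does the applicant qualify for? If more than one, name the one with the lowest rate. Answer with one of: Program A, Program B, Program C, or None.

Total debts = (435 + 560 + 190 + 205 + 1,040) = 2,430; DTI = 2,430/5,850 = 41.5%.
LTV = 12,500/16,500 = 75.8%.
Reserves = 1,710/190 = 9.0 months.
Program A: score 684 ≥ 620; DTI 41.5% ≤ 43%; LTV 75.8% ≤ 85%; employment 24 ≥ 18 mo; reserves 9.0 ≥ 3 mo → qualifies.
Program B: score 684 ≥ 680; DTI 41.5% ≤ 43%; LTV 75.8% ≤ 90% → qualifies.
Program C: score 684 ≥ 580; DTI 41.5% ≤ 43%; LTV 75.8% ≤ 85% → qualifies.
Qualifying: Program A, Program B, Program C. Lowest rate is 7.76% → Program A.

Program A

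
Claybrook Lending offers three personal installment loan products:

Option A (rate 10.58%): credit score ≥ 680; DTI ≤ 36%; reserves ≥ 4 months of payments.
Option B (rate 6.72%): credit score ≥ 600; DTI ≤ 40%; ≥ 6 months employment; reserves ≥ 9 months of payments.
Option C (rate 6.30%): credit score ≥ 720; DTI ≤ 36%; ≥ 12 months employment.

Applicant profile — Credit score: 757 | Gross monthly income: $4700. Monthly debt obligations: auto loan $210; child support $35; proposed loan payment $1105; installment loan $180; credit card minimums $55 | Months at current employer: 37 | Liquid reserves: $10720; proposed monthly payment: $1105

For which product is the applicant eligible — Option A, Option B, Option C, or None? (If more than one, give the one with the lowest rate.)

Total debts = (210 + 35 + 1,105 + 180 + 55) = 1,585; DTI = 1,585/4,700 = 33.7%.
Reserves = 10,720/1,105 = 9.7 months.
Option A: score 757 ≥ 680; DTI 33.7% ≤ 36%; reserves 9.7 ≥ 4 mo → qualifies.
Option B: score 757 ≥ 600; DTI 33.7% ≤ 40%; employment 37 ≥ 6 mo; reserves 9.7 ≥ 9 mo → qualifies.
Option C: score 757 ≥ 720; DTI 33.7% ≤ 36%; employment 37 ≥ 12 mo → qualifies.
Qualifying: Option A, Option B, Option C. Lowest rate is 6.30% → Option C.

Option C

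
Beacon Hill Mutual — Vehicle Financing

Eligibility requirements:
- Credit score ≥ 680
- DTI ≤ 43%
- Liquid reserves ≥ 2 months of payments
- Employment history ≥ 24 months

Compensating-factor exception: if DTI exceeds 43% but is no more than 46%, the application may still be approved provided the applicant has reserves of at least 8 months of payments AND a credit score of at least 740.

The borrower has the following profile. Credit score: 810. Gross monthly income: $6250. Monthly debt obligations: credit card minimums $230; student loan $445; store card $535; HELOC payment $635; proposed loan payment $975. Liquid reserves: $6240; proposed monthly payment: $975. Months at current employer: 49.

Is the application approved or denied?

Denied

Credit score 810 ≥ 680 (meets base)
Total debts = (230 + 445 + 535 + 635 + 975) = 2,820. DTI = 2,820/6,250 = 45.1% > 43% — standard DTI limit exceeded.
Liquid reserves cover 6,240/975 = 6.4 months — ≥ 2 required
Employment 49 ≥ 24 months
DTI 45.1% is within the 43%–46% exception band; checking compensating factors.
Reserves 6.4 < 8 months; credit score 810 ≥ 740.
Override conditions not both satisfied; exception does not apply.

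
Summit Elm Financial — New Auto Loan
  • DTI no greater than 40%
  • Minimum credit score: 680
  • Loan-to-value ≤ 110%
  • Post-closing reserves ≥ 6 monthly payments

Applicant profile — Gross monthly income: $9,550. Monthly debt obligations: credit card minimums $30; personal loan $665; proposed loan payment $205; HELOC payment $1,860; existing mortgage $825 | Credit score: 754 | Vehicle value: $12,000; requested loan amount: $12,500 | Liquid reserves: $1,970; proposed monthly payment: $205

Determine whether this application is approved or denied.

Approved

Total monthly debts = (30 + 665 + 205 + 1,860 + 825) = 3,585. DTI: 3,585 ÷ 9,550 = 37.5%, within the 40% cap
Credit score 754 ≥ 680 (meets)
Loan-to-value = 12,500/12,000 = 104.2% — pass (110% max)
Reserves: 1,970 ÷ 205 = 9.6 months (meets 6-month minimum)
All criteria satisfied.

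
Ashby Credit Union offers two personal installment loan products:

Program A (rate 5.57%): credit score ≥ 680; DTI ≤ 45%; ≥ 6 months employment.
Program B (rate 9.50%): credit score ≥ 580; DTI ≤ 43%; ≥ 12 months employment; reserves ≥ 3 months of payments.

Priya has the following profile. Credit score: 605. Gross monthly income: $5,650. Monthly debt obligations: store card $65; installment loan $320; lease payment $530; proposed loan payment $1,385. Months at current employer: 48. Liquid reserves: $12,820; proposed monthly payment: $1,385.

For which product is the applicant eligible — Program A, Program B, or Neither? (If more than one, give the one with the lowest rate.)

Total debts = (65 + 320 + 530 + 1,385) = 2,300; DTI = 2,300/5,650 = 40.7%.
Reserves = 12,820/1,385 = 9.3 months.
Program A: score 605 < 680; DTI 40.7% ≤ 45%; employment 48 ≥ 6 mo → does not qualify.
Program B: score 605 ≥ 580; DTI 40.7% ≤ 43%; employment 48 ≥ 12 mo; reserves 9.3 ≥ 3 mo → qualifies.

Program B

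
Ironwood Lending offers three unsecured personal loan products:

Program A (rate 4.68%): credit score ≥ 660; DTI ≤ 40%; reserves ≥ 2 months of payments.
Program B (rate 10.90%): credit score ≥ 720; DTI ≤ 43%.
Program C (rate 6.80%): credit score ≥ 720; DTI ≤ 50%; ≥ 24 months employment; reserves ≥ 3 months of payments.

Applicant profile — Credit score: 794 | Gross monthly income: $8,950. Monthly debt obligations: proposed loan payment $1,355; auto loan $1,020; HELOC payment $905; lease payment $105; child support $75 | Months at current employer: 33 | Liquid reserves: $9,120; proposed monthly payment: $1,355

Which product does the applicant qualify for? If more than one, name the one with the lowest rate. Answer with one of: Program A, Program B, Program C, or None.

Program A

Total debts = (1,355 + 1,020 + 905 + 105 + 75) = 3,460; DTI = 3,460/8,950 = 38.7%.
Reserves = 9,120/1,355 = 6.7 months.
Program A: score 794 ≥ 660; DTI 38.7% ≤ 40%; reserves 6.7 ≥ 2 mo → qualifies.
Program B: score 794 ≥ 720; DTI 38.7% ≤ 43% → qualifies.
Program C: score 794 ≥ 720; DTI 38.7% ≤ 50%; employment 33 ≥ 24 mo; reserves 6.7 ≥ 3 mo → qualifies.
Qualifying: Program A, Program B, Program C. Lowest rate is 4.68% → Program A.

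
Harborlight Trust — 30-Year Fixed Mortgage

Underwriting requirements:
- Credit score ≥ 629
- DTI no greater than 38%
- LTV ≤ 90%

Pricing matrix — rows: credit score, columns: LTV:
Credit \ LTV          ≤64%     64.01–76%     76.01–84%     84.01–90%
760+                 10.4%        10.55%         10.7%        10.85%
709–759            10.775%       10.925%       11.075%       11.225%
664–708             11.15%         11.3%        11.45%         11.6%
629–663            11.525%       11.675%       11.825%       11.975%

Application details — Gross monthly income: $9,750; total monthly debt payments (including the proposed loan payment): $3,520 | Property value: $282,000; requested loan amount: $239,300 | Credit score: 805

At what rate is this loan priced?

Credit score 805 ≥ 629; DTI = 3,520/9,750 = 36.1% ≤ 38%
LTV: 239,300 ÷ 282,000 = 84.9%, within 90% cap
Credit 805 → row 760+; LTV 84.9% → column 84.01–90%. Grid cell → 10.85%.

10.85%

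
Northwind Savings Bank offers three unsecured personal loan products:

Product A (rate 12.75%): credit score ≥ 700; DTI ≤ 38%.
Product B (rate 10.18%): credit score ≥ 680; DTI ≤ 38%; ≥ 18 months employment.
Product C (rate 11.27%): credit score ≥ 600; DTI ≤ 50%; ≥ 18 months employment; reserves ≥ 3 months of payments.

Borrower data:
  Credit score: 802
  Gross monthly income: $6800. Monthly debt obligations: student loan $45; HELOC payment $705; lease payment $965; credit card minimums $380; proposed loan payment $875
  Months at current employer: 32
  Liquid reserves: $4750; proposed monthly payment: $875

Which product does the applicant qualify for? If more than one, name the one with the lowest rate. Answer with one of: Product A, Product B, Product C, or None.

Total debts = (45 + 705 + 965 + 380 + 875) = 2,970; DTI = 2,970/6,800 = 43.7%.
Reserves = 4,750/875 = 5.4 months.
Product A: score 802 ≥ 700; DTI 43.7% > 38% → does not qualify.
Product B: score 802 ≥ 680; DTI 43.7% > 38%; employment 32 ≥ 18 mo → does not qualify.
Product C: score 802 ≥ 600; DTI 43.7% ≤ 50%; employment 32 ≥ 18 mo; reserves 5.4 ≥ 3 mo → qualifies.

Product C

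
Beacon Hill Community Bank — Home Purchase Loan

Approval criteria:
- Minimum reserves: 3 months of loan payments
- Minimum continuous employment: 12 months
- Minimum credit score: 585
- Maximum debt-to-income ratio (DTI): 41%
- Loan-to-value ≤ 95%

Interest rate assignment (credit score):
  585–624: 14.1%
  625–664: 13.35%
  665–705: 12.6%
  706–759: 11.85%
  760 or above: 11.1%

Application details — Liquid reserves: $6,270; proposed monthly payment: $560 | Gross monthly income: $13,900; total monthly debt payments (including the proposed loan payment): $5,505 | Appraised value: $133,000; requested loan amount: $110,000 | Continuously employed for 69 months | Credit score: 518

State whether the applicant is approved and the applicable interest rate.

Credit score 518 < 585 (below minimum)
Employment 69 ≥ 12 months
Reserves: 6,270 ÷ 560 = 11.2 months (meets 3-month minimum)
DTI = 5,505/13,900 = 39.6% ≤ 41%
Loan-to-value = 110,000/133,000 = 82.7% — pass (95% max)
Not all requirements met → denied.

Denied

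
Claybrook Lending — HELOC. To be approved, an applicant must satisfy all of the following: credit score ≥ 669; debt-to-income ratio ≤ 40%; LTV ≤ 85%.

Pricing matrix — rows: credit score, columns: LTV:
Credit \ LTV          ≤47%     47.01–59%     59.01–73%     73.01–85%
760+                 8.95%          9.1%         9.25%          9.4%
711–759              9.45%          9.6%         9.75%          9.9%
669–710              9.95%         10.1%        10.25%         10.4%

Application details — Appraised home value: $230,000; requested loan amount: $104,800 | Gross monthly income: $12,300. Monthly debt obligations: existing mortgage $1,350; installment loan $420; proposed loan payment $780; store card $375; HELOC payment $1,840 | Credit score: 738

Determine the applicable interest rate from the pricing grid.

9.45%

Credit score 738 ≥ 669; Total monthly debts = (1,350 + 420 + 780 + 375 + 1,840) = 4,765. Debt-to-income = 4,765/12,300 = 38.7% — meets 40% limit
LTV: 104,800 ÷ 230,000 = 45.6%, within 85% cap
Score 738 is in the 711–759 band; LTV 45.6% is in the ≤47% band → 9.45%.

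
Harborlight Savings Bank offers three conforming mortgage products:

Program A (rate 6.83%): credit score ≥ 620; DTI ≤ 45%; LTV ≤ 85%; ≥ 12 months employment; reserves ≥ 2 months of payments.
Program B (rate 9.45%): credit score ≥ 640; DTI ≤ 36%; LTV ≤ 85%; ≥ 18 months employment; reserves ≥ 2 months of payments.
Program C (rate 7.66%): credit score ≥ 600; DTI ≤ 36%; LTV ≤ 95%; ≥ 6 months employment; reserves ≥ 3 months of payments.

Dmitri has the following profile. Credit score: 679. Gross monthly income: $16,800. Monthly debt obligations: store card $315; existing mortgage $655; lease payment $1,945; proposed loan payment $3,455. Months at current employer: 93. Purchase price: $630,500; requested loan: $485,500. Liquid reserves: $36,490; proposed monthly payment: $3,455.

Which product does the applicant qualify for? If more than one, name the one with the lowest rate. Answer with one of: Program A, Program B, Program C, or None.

Total debts = (315 + 655 + 1,945 + 3,455) = 6,370; DTI = 6,370/16,800 = 37.9%.
LTV = 485,500/630,500 = 77%.
Reserves = 36,490/3,455 = 10.6 months.
Program A: score 679 ≥ 620; DTI 37.9% ≤ 45%; LTV 77% ≤ 85%; employment 93 ≥ 12 mo; reserves 10.6 ≥ 2 mo → qualifies.
Program B: score 679 ≥ 640; DTI 37.9% > 36%; LTV 77% ≤ 85%; employment 93 ≥ 18 mo; reserves 10.6 ≥ 2 mo → does not qualify.
Program C: score 679 ≥ 600; DTI 37.9% > 36%; LTV 77% ≤ 95%; employment 93 ≥ 6 mo; reserves 10.6 ≥ 3 mo → does not qualify.

Program A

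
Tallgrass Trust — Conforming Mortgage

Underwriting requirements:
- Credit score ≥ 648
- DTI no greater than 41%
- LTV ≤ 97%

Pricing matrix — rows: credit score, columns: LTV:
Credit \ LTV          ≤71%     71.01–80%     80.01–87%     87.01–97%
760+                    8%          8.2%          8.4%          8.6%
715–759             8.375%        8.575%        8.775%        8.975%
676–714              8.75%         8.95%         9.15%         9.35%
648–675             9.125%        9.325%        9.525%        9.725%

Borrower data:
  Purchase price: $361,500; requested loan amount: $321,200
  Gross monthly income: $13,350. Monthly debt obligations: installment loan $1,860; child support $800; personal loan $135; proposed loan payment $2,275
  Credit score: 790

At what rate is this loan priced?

Credit score 790 ≥ 648; Total monthly debts = (1,860 + 800 + 135 + 2,275) = 5,070. DTI = 5,070/13,350 = 38% ≤ 41%
LTV = 321,200/361,500 = 88.9% ≤ 97%
Credit 790 → row 760+; LTV 88.9% → column 87.01–97%. Grid cell → 8.6%.

8.6%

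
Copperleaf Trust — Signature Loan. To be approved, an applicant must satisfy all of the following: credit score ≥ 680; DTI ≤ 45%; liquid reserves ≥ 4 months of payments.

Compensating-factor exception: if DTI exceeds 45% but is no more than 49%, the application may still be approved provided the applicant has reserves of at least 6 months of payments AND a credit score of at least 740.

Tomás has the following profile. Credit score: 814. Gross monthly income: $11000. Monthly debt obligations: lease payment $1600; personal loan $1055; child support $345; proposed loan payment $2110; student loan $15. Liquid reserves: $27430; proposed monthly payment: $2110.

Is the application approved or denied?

Approved

Credit score 814 ≥ 680 (meets base)
Total debts = (1,600 + 1,055 + 345 + 2,110 + 15) = 5,125. DTI = 5,125/11,000 = 46.6% > 45% — standard DTI limit exceeded.
Liquid reserves cover 27,430/2,110 = 13.0 months — ≥ 4 required
46.6% falls in the override range (45%–49%), so the compensating-factor test applies.
Override check — reserves: 13.0 mo (ok); score: 814 (ok).
Both compensating conditions met → exception applies.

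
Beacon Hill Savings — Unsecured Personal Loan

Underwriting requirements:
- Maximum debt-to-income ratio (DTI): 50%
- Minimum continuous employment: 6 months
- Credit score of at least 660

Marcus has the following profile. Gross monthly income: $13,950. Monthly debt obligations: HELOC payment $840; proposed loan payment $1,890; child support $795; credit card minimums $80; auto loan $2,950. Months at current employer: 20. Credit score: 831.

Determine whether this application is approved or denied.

Approved

Total monthly debts = (840 + 1,890 + 795 + 80 + 2,950) = 6,555. DTI = 6,555/13,950 = 47% ≤ 50%
Employment 20 ≥ 6 months
Credit score 831 ≥ 660 (meets)
All criteria satisfied.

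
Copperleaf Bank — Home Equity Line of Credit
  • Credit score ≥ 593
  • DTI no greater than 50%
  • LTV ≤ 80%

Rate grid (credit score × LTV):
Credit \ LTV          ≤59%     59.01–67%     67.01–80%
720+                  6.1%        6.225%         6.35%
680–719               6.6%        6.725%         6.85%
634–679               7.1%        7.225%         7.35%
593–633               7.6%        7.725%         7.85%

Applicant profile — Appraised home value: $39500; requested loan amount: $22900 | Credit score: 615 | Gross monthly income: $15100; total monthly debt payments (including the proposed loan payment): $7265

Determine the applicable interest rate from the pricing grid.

Credit score 615 ≥ 593; Debt-to-income = 7,265/15,100 = 48.1% — meets 50% limit
Loan-to-value = 22,900/39,500 = 58% — pass (80% max)
Credit 615 → row 593–633; LTV 58% → column ≤59%. Grid cell → 7.6%.

7.6%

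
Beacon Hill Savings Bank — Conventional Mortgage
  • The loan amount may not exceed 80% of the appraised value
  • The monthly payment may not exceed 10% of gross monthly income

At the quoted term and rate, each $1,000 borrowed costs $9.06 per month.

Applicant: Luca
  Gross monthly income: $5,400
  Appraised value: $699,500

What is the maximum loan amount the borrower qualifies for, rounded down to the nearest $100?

Payment cap: 10% × $5,400 = $540/month.
At $9.06 per $1,000, that supports 540/9.06 × 1,000 ≈ $59,602 → $59,600.
LTV cap: 80% × $699,500 = $559,600 → $559,600.
Binding constraint: payment-to-income.

$59,600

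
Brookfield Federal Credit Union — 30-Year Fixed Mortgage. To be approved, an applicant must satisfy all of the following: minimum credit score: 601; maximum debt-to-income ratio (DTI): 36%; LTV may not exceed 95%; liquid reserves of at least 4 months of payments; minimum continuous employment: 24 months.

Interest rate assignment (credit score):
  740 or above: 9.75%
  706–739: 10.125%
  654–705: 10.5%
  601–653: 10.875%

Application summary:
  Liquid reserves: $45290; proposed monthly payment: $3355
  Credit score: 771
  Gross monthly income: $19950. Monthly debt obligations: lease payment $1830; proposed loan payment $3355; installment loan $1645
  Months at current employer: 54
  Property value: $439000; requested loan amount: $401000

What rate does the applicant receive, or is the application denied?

Credit score 771 ≥ 601 (meets minimum)
Employment 54 ≥ 24 months
Total monthly debts = (1,830 + 3,355 + 1,645) = 6,830. DTI = 6,830/19,950 = 34.2% ≤ 36%
Loan-to-value = 401,000/439,000 = 91.3% — pass (95% max)
Reserves = 45,290/3,355 = 13.5 months ≥ 4
All requirements met. Score 771 falls in the 740 or above tier → 9.75%.

Approved at 9.75%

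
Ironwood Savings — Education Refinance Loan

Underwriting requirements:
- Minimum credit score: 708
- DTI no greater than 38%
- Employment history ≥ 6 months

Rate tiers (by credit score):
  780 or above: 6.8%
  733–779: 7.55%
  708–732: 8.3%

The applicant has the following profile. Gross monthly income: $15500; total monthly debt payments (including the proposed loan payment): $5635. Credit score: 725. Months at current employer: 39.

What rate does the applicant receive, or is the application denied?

Credit score 725 ≥ 708 (meets minimum)
Debt-to-income = 5,635/15,500 = 36.4% — meets 38% limit
Employment 39 ≥ 6 months
All requirements met. Score 725 falls in the 708–732 tier → 8.3%.

Approved at 8.3%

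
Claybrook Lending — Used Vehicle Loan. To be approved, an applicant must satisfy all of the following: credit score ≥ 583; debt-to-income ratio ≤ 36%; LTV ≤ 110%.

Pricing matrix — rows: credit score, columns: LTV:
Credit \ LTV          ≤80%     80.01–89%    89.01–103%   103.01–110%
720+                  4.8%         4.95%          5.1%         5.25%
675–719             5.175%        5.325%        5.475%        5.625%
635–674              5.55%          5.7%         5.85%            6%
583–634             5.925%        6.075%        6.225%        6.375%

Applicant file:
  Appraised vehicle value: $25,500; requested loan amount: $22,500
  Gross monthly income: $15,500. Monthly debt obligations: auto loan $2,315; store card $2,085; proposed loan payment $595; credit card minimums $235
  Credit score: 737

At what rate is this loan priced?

4.95%

Credit score 737 ≥ 583; Total monthly debts = (2,315 + 2,085 + 595 + 235) = 5,230. DTI: 5,230 ÷ 15,500 = 33.7%, within the 36% cap
LTV = 22,500/25,500 = 88.2% ≤ 110%
Credit 737 → row 720+; LTV 88.2% → column 80.01–89%. Grid cell → 4.95%.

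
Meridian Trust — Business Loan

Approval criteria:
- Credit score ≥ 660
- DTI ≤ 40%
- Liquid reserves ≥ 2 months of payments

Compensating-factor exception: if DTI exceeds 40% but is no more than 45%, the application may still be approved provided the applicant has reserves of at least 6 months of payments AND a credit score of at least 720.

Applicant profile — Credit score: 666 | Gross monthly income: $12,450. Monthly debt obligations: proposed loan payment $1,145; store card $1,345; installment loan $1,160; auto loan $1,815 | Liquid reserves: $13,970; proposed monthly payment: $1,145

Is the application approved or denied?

Denied

Credit score 666 ≥ 660 (meets base)
Total debts = (1,145 + 1,345 + 1,160 + 1,815) = 5,465. DTI = 5,465/12,450 = 43.9% > 40% — standard DTI limit exceeded.
Reserves: 13,970 ÷ 1,145 = 12.2 months (meets 2-month minimum)
DTI 43.9% is within the 40%–45% exception band; checking compensating factors.
Override check — reserves: 12.2 mo (ok); score: 666 (below 720).
Compensating-factor requirement not fully met.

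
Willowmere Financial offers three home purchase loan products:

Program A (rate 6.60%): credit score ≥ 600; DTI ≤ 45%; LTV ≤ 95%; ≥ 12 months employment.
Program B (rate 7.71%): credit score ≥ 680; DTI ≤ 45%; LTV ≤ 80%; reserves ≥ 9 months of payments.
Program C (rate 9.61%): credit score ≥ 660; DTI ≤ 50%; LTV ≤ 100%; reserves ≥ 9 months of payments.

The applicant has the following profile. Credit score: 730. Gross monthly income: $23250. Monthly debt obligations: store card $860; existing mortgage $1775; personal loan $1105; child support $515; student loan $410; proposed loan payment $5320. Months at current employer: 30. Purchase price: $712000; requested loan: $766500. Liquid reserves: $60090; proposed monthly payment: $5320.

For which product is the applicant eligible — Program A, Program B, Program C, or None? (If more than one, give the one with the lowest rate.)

None

Total debts = (860 + 1,775 + 1,105 + 515 + 410 + 5,320) = 9,985; DTI = 9,985/23,250 = 42.9%.
LTV = 766,500/712,000 = 107.7%.
Reserves = 60,090/5,320 = 11.3 months.
Program A: score 730 ≥ 600; DTI 42.9% ≤ 45%; LTV 107.7% > 95%; employment 30 ≥ 12 mo → does not qualify.
Program B: score 730 ≥ 680; DTI 42.9% ≤ 45%; LTV 107.7% > 80%; reserves 11.3 ≥ 9 mo → does not qualify.
Program C: score 730 ≥ 660; DTI 42.9% ≤ 50%; LTV 107.7% > 100%; reserves 11.3 ≥ 9 mo → does not qualify.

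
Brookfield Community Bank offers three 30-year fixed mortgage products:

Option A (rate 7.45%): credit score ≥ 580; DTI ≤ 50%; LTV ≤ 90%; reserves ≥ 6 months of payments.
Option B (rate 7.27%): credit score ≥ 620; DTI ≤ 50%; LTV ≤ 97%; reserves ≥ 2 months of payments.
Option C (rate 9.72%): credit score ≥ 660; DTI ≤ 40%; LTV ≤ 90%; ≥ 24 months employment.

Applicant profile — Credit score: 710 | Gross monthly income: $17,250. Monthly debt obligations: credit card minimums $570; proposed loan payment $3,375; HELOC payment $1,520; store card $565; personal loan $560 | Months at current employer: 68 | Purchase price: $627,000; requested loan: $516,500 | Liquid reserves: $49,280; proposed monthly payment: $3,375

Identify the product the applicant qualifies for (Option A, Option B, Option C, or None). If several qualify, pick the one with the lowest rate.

Option B

Total debts = (570 + 3,375 + 1,520 + 565 + 560) = 6,590; DTI = 6,590/17,250 = 38.2%.
LTV = 516,500/627,000 = 82.4%.
Reserves = 49,280/3,375 = 14.6 months.
Option A: score 710 ≥ 580; DTI 38.2% ≤ 50%; LTV 82.4% ≤ 90%; reserves 14.6 ≥ 6 mo → qualifies.
Option B: score 710 ≥ 620; DTI 38.2% ≤ 50%; LTV 82.4% ≤ 97%; reserves 14.6 ≥ 2 mo → qualifies.
Option C: score 710 ≥ 660; DTI 38.2% ≤ 40%; LTV 82.4% ≤ 90%; employment 68 ≥ 24 mo → qualifies.
Qualifying: Option A, Option B, Option C. Lowest rate is 7.27% → Option B.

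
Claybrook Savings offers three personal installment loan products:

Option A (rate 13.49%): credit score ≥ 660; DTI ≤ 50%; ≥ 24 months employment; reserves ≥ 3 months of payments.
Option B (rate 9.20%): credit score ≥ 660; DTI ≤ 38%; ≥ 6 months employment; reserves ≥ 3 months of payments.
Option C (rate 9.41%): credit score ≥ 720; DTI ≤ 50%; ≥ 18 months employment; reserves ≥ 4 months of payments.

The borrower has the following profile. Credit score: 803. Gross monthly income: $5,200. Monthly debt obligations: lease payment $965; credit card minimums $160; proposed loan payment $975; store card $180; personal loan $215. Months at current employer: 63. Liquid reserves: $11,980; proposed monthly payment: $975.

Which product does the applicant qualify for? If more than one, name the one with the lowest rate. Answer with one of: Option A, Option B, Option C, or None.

Total debts = (965 + 160 + 975 + 180 + 215) = 2,495; DTI = 2,495/5,200 = 48%.
Reserves = 11,980/975 = 12.3 months.
Option A: score 803 ≥ 660; DTI 48% ≤ 50%; employment 63 ≥ 24 mo; reserves 12.3 ≥ 3 mo → qualifies.
Option B: score 803 ≥ 660; DTI 48% > 38%; employment 63 ≥ 6 mo; reserves 12.3 ≥ 3 mo → does not qualify.
Option C: score 803 ≥ 720; DTI 48% ≤ 50%; employment 63 ≥ 18 mo; reserves 12.3 ≥ 4 mo → qualifies.
Qualifying: Option A, Option C. Lowest rate is 9.41% → Option C.

Option C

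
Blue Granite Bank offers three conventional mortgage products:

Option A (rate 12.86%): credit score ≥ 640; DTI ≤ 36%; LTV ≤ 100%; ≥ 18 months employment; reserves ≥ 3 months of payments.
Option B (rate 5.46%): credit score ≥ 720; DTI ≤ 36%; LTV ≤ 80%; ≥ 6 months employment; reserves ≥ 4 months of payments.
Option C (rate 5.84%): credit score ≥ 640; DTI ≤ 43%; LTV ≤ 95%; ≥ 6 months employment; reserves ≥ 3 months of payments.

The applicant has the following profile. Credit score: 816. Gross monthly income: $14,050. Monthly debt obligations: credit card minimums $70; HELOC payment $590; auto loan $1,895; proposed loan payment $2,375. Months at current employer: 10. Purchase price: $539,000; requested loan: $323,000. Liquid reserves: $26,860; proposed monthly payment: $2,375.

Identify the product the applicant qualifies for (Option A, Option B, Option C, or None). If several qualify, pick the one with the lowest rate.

Option B

Total debts = (70 + 590 + 1,895 + 2,375) = 4,930; DTI = 4,930/14,050 = 35.1%.
LTV = 323,000/539,000 = 59.9%.
Reserves = 26,860/2,375 = 11.3 months.
Option A: score 816 ≥ 640; DTI 35.1% ≤ 36%; LTV 59.9% ≤ 100%; employment 10 < 18 mo; reserves 11.3 ≥ 3 mo → does not qualify.
Option B: score 816 ≥ 720; DTI 35.1% ≤ 36%; LTV 59.9% ≤ 80%; employment 10 ≥ 6 mo; reserves 11.3 ≥ 4 mo → qualifies.
Option C: score 816 ≥ 640; DTI 35.1% ≤ 43%; LTV 59.9% ≤ 95%; employment 10 ≥ 6 mo; reserves 11.3 ≥ 3 mo → qualifies.
Qualifying: Option B, Option C. Lowest rate is 5.46% → Option B.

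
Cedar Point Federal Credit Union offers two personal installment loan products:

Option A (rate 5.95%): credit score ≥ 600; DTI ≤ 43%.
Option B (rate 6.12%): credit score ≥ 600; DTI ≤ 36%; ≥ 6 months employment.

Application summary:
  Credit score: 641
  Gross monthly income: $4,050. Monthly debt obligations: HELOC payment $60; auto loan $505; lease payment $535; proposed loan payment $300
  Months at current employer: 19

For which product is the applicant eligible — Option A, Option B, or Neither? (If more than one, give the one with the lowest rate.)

Option A

Total debts = (60 + 505 + 535 + 300) = 1,400; DTI = 1,400/4,050 = 34.6%.
Option A: score 641 ≥ 600; DTI 34.6% ≤ 43% → qualifies.
Option B: score 641 ≥ 600; DTI 34.6% ≤ 36%; employment 19 ≥ 6 mo → qualifies.
Qualifying: Option A, Option B. Lowest rate is 5.95% → Option A.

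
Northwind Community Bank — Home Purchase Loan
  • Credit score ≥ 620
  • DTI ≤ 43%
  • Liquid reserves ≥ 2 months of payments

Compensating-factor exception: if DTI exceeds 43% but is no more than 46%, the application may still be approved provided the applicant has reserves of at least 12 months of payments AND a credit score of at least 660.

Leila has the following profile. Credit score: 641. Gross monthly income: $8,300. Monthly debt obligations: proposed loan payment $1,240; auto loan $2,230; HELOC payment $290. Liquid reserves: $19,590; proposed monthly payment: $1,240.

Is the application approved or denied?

Credit score 641 ≥ 620 (meets base)
Total debts = (1,240 + 2,230 + 290) = 3,760. DTI: 3,760 ÷ 8,300 = 45.3%, over the 43% base limit.
Liquid reserves cover 19,590/1,240 = 15.8 months — ≥ 2 required
DTI 45.3% is within the 43%–46% exception band; checking compensating factors.
Override check — reserves: 15.8 mo (ok); score: 641 (below 660).
Compensating-factor requirement not fully met.

Denied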